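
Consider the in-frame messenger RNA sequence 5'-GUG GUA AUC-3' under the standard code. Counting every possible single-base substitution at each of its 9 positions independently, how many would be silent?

8

Codon 1 (GUG, Val): 3 synonymous substitutions.
Codon 2 (GUA, Val): 3 synonymous substitutions.
Codon 3 (AUC, Ile): 2 synonymous substitutions.
Total: 3 + 3 + 2 = 8.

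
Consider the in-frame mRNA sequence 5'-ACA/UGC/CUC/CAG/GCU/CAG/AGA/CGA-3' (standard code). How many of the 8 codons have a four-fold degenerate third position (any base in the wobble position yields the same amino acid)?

Codon 1 ACA (Thr): third position 4-fold.
Codon 2 UGC (Cys): third position 2-fold.
Codon 3 CUC (Leu): third position 4-fold.
Codon 4 CAG (Gln): third position 2-fold.
Codon 5 GCU (Ala): third position 4-fold.
Codon 6 CAG (Gln): third position 2-fold.
Codon 7 AGA (Arg): third position 2-fold.
Codon 8 CGA (Arg): third position 4-fold.
Four-fold degenerate third positions: 4.

4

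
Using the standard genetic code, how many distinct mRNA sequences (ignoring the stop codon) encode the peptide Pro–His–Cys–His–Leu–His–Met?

384

Pro: 4 codons.
His: 2 codons.
Cys: 2 codons.
His: 2 codons.
Leu: 6 codons.
His: 2 codons.
Met: 1 codon.
4 × 2 × 2 × 2 × 6 × 2 × 1 = 384.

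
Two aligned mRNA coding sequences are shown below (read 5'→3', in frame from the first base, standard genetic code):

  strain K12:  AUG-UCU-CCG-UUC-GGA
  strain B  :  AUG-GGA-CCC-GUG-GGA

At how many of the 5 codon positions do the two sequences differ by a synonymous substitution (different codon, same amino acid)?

Codon 1: AUG Met / AUG Met — identical.
Codon 2: UCU Ser / GGA Gly — nonsynonymous.
Codon 3: CCG Pro / CCC Pro — synonymous.
Codon 4: UUC Phe / GUG Val — nonsynonymous.
Codon 5: GGA Gly / GGA Gly — identical.
Synonymous differences: 1.

1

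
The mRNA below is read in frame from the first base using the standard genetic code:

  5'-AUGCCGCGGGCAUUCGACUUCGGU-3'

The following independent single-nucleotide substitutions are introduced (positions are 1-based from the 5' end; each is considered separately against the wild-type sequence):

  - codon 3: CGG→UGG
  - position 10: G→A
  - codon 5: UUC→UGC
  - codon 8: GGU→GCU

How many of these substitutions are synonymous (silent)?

0

Codon 3: CGG (Arg) → UGG (Trp) — missense.
Codon 4: GCA (Ala) → ACA (Thr) — missense.
Codon 5: UUC (Phe) → UGC (Cys) — missense.
Codon 8: GGU (Gly) → GCU (Ala) — missense.
Synonymous: 0 of 4.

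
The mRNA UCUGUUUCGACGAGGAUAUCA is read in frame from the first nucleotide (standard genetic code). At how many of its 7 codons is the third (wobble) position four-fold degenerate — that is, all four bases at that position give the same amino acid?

5

Codon 1 UCU (Ser): third position 4-fold.
Codon 2 GUU (Val): third position 4-fold.
Codon 3 UCG (Ser): third position 4-fold.
Codon 4 ACG (Thr): third position 4-fold.
Codon 5 AGG (Arg): third position 2-fold.
Codon 6 AUA (Ile): third position 3-fold.
Codon 7 UCA (Ser): third position 4-fold.
Four-fold degenerate third positions: 5.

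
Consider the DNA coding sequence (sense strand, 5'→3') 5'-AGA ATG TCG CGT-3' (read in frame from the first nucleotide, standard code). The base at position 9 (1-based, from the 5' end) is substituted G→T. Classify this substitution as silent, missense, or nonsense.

Position 9 falls in codon 3: TCG → Ser.
After the substitution the codon is TCT → Ser.
Both encode Ser, so the change is synonymous.

silent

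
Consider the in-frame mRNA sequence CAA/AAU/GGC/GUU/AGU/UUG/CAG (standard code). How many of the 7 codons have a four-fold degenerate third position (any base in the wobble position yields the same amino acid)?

2

Codon 1 CAA (Gln): third position 2-fold.
Codon 2 AAU (Asn): third position 2-fold.
Codon 3 GGC (Gly): third position 4-fold.
Codon 4 GUU (Val): third position 4-fold.
Codon 5 AGU (Ser): third position 2-fold.
Codon 6 UUG (Leu): third position 2-fold.
Codon 7 CAG (Gln): third position 2-fold.
Four-fold degenerate third positions: 2.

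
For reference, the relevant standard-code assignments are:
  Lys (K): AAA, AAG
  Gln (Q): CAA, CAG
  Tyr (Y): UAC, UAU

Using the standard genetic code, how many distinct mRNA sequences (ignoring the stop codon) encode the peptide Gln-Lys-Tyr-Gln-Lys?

32

Gln: 2 codons.
Lys: 2 codons.
Tyr: 2 codons.
Gln: 2 codons.
Lys: 2 codons.
2 × 2 × 2 × 2 × 2 = 32.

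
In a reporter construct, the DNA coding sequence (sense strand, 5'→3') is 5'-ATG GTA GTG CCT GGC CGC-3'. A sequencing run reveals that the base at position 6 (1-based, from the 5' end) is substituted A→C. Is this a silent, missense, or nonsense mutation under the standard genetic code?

silent

Position 6 falls in codon 2: GTA → Val.
After the substitution the codon is GTC → Val.
Both encode Val, so the change is synonymous.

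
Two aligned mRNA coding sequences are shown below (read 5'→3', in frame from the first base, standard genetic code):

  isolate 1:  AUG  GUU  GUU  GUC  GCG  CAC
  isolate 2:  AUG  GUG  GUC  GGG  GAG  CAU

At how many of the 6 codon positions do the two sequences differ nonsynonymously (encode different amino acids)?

Codon 1: AUG Met / AUG Met — identical.
Codon 2: GUU Val / GUG Val — synonymous.
Codon 3: GUU Val / GUC Val — synonymous.
Codon 4: GUC Val / GGG Gly — nonsynonymous.
Codon 5: GCG Ala / GAG Glu — nonsynonymous.
Codon 6: CAC His / CAU His — synonymous.
Nonsynonymous differences: 2.

2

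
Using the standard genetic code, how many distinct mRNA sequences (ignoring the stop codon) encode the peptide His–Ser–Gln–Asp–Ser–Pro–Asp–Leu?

13824

His: 2 codons.
Ser: 6 codons.
Gln: 2 codons.
Asp: 2 codons.
Ser: 6 codons.
Pro: 4 codons.
Asp: 2 codons.
Leu: 6 codons.
2 × 6 × 2 × 2 × 6 × 4 × 2 × 6 = 13824.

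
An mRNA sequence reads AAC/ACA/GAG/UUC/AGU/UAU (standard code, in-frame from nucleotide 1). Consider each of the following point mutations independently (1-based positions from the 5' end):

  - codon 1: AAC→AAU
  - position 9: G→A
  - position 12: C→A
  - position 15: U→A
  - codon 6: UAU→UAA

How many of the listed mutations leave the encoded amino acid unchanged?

2

Codon 1: AAC (Asn) → AAU (Asn) — synonymous.
Codon 3: GAG (Glu) → GAA (Glu) — synonymous.
Codon 4: UUC (Phe) → UUA (Leu) — missense.
Codon 5: AGU (Ser) → AGA (Arg) — missense.
Codon 6: UAU (Tyr) → UAA (Stop) — nonsense.
Synonymous: 2 of 5.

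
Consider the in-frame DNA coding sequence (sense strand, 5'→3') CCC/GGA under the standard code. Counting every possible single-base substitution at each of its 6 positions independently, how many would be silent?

Codon 1 (CCC, Pro): 3 synonymous substitutions.
Codon 2 (GGA, Gly): 3 synonymous substitutions.
Total: 3 + 3 = 6.

6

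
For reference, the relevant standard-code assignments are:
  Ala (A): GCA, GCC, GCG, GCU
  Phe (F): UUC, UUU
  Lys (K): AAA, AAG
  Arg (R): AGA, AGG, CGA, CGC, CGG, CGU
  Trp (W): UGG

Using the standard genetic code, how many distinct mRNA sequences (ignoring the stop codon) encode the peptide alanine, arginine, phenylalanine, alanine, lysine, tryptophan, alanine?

1536

Ala: 4 codons.
Arg: 6 codons.
Phe: 2 codons.
Ala: 4 codons.
Lys: 2 codons.
Trp: 1 codon.
Ala: 4 codons.
4 × 6 × 2 × 4 × 2 × 1 × 4 = 1536.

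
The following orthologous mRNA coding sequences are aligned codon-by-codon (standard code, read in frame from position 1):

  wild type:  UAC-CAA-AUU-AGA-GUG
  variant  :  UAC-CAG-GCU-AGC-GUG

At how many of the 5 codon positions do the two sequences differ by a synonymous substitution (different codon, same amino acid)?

1

Codon 1: UAC Tyr / UAC Tyr — identical.
Codon 2: CAA Gln / CAG Gln — synonymous.
Codon 3: AUU Ile / GCU Ala — nonsynonymous.
Codon 4: AGA Arg / AGC Ser — nonsynonymous.
Codon 5: GUG Val / GUG Val — identical.
Synonymous differences: 1.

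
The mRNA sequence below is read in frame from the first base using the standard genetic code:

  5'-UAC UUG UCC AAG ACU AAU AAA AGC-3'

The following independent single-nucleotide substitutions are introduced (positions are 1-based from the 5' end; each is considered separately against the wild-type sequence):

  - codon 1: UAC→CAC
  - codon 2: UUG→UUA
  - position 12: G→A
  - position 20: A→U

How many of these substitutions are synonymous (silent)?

Codon 1: UAC (Tyr) → CAC (His) — missense.
Codon 2: UUG (Leu) → UUA (Leu) — synonymous.
Codon 4: AAG (Lys) → AAA (Lys) — synonymous.
Codon 7: AAA (Lys) → AUA (Ile) — missense.
Synonymous: 2 of 4.

2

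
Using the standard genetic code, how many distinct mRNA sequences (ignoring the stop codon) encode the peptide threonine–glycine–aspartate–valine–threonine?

512

Thr: 4 codons.
Gly: 4 codons.
Asp: 2 codons.
Val: 4 codons.
Thr: 4 codons.
4 × 4 × 2 × 4 × 4 = 512.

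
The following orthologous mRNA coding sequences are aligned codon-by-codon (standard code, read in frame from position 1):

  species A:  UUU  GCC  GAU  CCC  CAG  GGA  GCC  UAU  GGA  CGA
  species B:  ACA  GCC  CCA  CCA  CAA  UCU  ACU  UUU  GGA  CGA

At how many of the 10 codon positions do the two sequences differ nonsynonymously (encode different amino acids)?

5

Codon 1: UUU Phe / ACA Thr — nonsynonymous.
Codon 2: GCC Ala / GCC Ala — identical.
Codon 3: GAU Asp / CCA Pro — nonsynonymous.
Codon 4: CCC Pro / CCA Pro — synonymous.
Codon 5: CAG Gln / CAA Gln — synonymous.
Codon 6: GGA Gly / UCU Ser — nonsynonymous.
Codon 7: GCC Ala / ACU Thr — nonsynonymous.
Codon 8: UAU Tyr / UUU Phe — nonsynonymous.
Codon 9: GGA Gly / GGA Gly — identical.
Codon 10: CGA Arg / CGA Arg — identical.
Nonsynonymous differences: 5.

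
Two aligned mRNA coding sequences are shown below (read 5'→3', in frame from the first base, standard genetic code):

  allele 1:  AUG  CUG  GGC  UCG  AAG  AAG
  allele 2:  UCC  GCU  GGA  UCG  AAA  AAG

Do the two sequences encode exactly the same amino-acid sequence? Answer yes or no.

no

Codon 1: AUG Met / UCC Ser — nonsynonymous.
Codon 2: CUG Leu / GCU Ala — nonsynonymous.
Codon 3: GGC Gly / GGA Gly — synonymous.
Codon 4: UCG Ser / UCG Ser — identical.
Codon 5: AAG Lys / AAA Lys — synonymous.
Codon 6: AAG Lys / AAG Lys — identical.
Nonsynonymous differences: 2 → different protein.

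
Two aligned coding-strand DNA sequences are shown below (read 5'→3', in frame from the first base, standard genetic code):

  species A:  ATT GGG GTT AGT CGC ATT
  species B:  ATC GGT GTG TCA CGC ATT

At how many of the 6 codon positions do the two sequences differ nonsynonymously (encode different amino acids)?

0

Codon 1: ATT Ile / ATC Ile — synonymous.
Codon 2: GGG Gly / GGT Gly — synonymous.
Codon 3: GTT Val / GTG Val — synonymous.
Codon 4: AGT Ser / TCA Ser — synonymous.
Codon 5: CGC Arg / CGC Arg — identical.
Codon 6: ATT Ile / ATT Ile — identical.
Nonsynonymous differences: 0.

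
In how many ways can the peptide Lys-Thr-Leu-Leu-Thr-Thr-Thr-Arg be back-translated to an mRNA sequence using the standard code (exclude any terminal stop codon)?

Lys: 2 codons.
Thr: 4 codons.
Leu: 6 codons.
Leu: 6 codons.
Thr: 4 codons.
Thr: 4 codons.
Thr: 4 codons.
Arg: 6 codons.
2 × 4 × 6 × 6 × 4 × 4 × 4 × 6 = 110592.

110592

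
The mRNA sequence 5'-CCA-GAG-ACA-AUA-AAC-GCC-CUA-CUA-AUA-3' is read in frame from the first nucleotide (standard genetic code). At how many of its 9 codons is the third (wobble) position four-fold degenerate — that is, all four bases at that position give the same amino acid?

Codon 1 CCA (Pro): third position 4-fold.
Codon 2 GAG (Glu): third position 2-fold.
Codon 3 ACA (Thr): third position 4-fold.
Codon 4 AUA (Ile): third position 3-fold.
Codon 5 AAC (Asn): third position 2-fold.
Codon 6 GCC (Ala): third position 4-fold.
Codon 7 CUA (Leu): third position 4-fold.
Codon 8 CUA (Leu): third position 4-fold.
Codon 9 AUA (Ile): third position 3-fold.
Four-fold degenerate third positions: 5.

5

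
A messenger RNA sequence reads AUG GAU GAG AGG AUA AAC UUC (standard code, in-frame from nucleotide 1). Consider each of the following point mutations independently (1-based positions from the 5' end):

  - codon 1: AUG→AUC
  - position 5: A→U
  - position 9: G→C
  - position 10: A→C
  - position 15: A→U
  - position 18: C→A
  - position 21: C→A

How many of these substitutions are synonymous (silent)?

Codon 1: AUG (Met) → AUC (Ile) — missense.
Codon 2: GAU (Asp) → GUU (Val) — missense.
Codon 3: GAG (Glu) → GAC (Asp) — missense.
Codon 4: AGG (Arg) → CGG (Arg) — synonymous.
Codon 5: AUA (Ile) → AUU (Ile) — synonymous.
Codon 6: AAC (Asn) → AAA (Lys) — missense.
Codon 7: UUC (Phe) → UUA (Leu) — missense.
Synonymous: 2 of 7.

2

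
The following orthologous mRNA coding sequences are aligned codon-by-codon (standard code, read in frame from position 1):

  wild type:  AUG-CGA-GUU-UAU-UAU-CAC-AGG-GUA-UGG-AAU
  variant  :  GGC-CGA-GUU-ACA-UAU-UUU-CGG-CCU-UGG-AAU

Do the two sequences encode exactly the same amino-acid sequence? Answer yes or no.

no

Codon 1: AUG Met / GGC Gly — nonsynonymous.
Codon 2: CGA Arg / CGA Arg — identical.
Codon 3: GUU Val / GUU Val — identical.
Codon 4: UAU Tyr / ACA Thr — nonsynonymous.
Codon 5: UAU Tyr / UAU Tyr — identical.
Codon 6: CAC His / UUU Phe — nonsynonymous.
Codon 7: AGG Arg / CGG Arg — synonymous.
Codon 8: GUA Val / CCU Pro — nonsynonymous.
Codon 9: UGG Trp / UGG Trp — identical.
Codon 10: AAU Asn / AAU Asn — identical.
Nonsynonymous differences: 4 → different protein.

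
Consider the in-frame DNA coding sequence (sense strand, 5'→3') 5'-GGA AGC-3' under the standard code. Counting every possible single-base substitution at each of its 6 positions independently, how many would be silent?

4

Codon 1 (GGA, Gly): 3 synonymous substitutions.
Codon 2 (AGC, Ser): 1 synonymous substitution.
Total: 3 + 1 = 4.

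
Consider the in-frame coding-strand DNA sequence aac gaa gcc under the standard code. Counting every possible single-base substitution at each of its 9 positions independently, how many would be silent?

Codon 1 (AAC, Asn): 1 synonymous substitution.
Codon 2 (GAA, Glu): 1 synonymous substitution.
Codon 3 (GCC, Ala): 3 synonymous substitutions.
Total: 1 + 1 + 3 = 5.

5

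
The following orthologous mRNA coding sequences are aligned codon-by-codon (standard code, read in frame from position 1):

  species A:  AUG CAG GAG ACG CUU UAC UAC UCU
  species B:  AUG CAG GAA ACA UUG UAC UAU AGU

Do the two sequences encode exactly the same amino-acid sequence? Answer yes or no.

yes

Codon 1: AUG Met / AUG Met — identical.
Codon 2: CAG Gln / CAG Gln — identical.
Codon 3: GAG Glu / GAA Glu — synonymous.
Codon 4: ACG Thr / ACA Thr — synonymous.
Codon 5: CUU Leu / UUG Leu — synonymous.
Codon 6: UAC Tyr / UAC Tyr — identical.
Codon 7: UAC Tyr / UAU Tyr — synonymous.
Codon 8: UCU Ser / AGU Ser — synonymous.
Nonsynonymous differences: 0 → same protein.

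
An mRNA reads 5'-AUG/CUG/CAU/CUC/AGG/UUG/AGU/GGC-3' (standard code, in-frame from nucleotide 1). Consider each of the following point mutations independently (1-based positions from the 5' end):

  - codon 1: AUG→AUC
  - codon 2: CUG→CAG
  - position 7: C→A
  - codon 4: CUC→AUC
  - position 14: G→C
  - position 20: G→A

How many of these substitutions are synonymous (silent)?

0

Codon 1: AUG (Met) → AUC (Ile) — missense.
Codon 2: CUG (Leu) → CAG (Gln) — missense.
Codon 3: CAU (His) → AAU (Asn) — missense.
Codon 4: CUC (Leu) → AUC (Ile) — missense.
Codon 5: AGG (Arg) → ACG (Thr) — missense.
Codon 7: AGU (Ser) → AAU (Asn) — missense.
Synonymous: 0 of 6.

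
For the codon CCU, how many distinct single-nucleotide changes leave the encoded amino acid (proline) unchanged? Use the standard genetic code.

3

Position 1: none → 0 synonymous.
Position 2: none → 0 synonymous.
Position 3: CCC, CCA, CCG → 3 synonymous.
Total: 0 + 0 + 3 = 3.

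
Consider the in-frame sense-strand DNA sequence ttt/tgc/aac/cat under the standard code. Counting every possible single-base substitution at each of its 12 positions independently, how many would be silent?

4

Codon 1 (TTT, Phe): 1 synonymous substitution.
Codon 2 (TGC, Cys): 1 synonymous substitution.
Codon 3 (AAC, Asn): 1 synonymous substitution.
Codon 4 (CAT, His): 1 synonymous substitution.
Total: 1 + 1 + 1 + 1 = 4.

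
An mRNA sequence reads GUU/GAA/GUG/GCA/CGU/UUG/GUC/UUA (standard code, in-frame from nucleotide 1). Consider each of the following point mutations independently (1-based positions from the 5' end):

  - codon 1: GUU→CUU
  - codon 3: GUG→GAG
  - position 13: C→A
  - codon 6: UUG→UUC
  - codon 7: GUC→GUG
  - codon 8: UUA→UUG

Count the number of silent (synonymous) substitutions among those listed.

Codon 1: GUU (Val) → CUU (Leu) — missense.
Codon 3: GUG (Val) → GAG (Glu) — missense.
Codon 5: CGU (Arg) → AGU (Ser) — missense.
Codon 6: UUG (Leu) → UUC (Phe) — missense.
Codon 7: GUC (Val) → GUG (Val) — synonymous.
Codon 8: UUA (Leu) → UUG (Leu) — synonymous.
Synonymous: 2 of 6.

2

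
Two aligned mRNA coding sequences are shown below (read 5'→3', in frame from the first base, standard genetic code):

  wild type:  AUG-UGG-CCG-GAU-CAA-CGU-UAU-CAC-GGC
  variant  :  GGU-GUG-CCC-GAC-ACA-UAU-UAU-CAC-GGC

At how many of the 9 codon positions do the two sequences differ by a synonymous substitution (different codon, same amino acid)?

Codon 1: AUG Met / GGU Gly — nonsynonymous.
Codon 2: UGG Trp / GUG Val — nonsynonymous.
Codon 3: CCG Pro / CCC Pro — synonymous.
Codon 4: GAU Asp / GAC Asp — synonymous.
Codon 5: CAA Gln / ACA Thr — nonsynonymous.
Codon 6: CGU Arg / UAU Tyr — nonsynonymous.
Codon 7: UAU Tyr / UAU Tyr — identical.
Codon 8: CAC His / CAC His — identical.
Codon 9: GGC Gly / GGC Gly — identical.
Synonymous differences: 2.

2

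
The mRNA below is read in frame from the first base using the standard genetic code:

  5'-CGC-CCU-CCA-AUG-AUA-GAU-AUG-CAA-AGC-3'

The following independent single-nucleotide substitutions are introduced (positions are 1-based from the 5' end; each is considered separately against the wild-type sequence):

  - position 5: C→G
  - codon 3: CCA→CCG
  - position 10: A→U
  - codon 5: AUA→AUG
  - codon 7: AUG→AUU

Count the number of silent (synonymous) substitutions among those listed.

Codon 2: CCU (Pro) → CGU (Arg) — missense.
Codon 3: CCA (Pro) → CCG (Pro) — synonymous.
Codon 4: AUG (Met) → UUG (Leu) — missense.
Codon 5: AUA (Ile) → AUG (Met) — missense.
Codon 7: AUG (Met) → AUU (Ile) — missense.
Synonymous: 1 of 5.

1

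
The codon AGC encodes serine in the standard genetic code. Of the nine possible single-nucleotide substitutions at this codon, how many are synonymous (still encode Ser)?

1

Position 1: none → 0 synonymous.
Position 2: none → 0 synonymous.
Position 3: AGU → 1 synonymous.
Total: 0 + 0 + 1 = 1.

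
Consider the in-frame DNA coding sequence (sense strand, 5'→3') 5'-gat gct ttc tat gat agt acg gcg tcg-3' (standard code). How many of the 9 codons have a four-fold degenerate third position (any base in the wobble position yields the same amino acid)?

Codon 1 GAT (Asp): third position 2-fold.
Codon 2 GCT (Ala): third position 4-fold.
Codon 3 TTC (Phe): third position 2-fold.
Codon 4 TAT (Tyr): third position 2-fold.
Codon 5 GAT (Asp): third position 2-fold.
Codon 6 AGT (Ser): third position 2-fold.
Codon 7 ACG (Thr): third position 4-fold.
Codon 8 GCG (Ala): third position 4-fold.
Codon 9 TCG (Ser): third position 4-fold.
Four-fold degenerate third positions: 4.

4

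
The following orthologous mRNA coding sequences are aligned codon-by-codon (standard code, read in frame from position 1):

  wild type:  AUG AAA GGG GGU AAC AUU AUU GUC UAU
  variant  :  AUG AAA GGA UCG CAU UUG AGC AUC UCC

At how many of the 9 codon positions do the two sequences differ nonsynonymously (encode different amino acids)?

Codon 1: AUG Met / AUG Met — identical.
Codon 2: AAA Lys / AAA Lys — identical.
Codon 3: GGG Gly / GGA Gly — synonymous.
Codon 4: GGU Gly / UCG Ser — nonsynonymous.
Codon 5: AAC Asn / CAU His — nonsynonymous.
Codon 6: AUU Ile / UUG Leu — nonsynonymous.
Codon 7: AUU Ile / AGC Ser — nonsynonymous.
Codon 8: GUC Val / AUC Ile — nonsynonymous.
Codon 9: UAU Tyr / UCC Ser — nonsynonymous.
Nonsynonymous differences: 6.

6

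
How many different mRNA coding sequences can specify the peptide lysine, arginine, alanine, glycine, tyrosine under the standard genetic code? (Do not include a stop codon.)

Lys: 2 codons.
Arg: 6 codons.
Ala: 4 codons.
Gly: 4 codons.
Tyr: 2 codons.
2 × 6 × 4 × 4 × 2 = 384.

384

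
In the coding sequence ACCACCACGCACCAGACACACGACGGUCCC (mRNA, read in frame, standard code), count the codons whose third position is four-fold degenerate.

6

Codon 1 ACC (Thr): third position 4-fold.
Codon 2 ACC (Thr): third position 4-fold.
Codon 3 ACG (Thr): third position 4-fold.
Codon 4 CAC (His): third position 2-fold.
Codon 5 CAG (Gln): third position 2-fold.
Codon 6 ACA (Thr): third position 4-fold.
Codon 7 CAC (His): third position 2-fold.
Codon 8 GAC (Asp): third position 2-fold.
Codon 9 GGU (Gly): third position 4-fold.
Codon 10 CCC (Pro): third position 4-fold.
Four-fold degenerate third positions: 6.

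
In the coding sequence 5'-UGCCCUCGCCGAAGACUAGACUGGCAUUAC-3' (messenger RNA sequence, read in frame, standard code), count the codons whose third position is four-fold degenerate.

Codon 1 UGC (Cys): third position 2-fold.
Codon 2 CCU (Pro): third position 4-fold.
Codon 3 CGC (Arg): third position 4-fold.
Codon 4 CGA (Arg): third position 4-fold.
Codon 5 AGA (Arg): third position 2-fold.
Codon 6 CUA (Leu): third position 4-fold.
Codon 7 GAC (Asp): third position 2-fold.
Codon 8 UGG (Trp): third position 1-fold.
Codon 9 CAU (His): third position 2-fold.
Codon 10 UAC (Tyr): third position 2-fold.
Four-fold degenerate third positions: 4.

4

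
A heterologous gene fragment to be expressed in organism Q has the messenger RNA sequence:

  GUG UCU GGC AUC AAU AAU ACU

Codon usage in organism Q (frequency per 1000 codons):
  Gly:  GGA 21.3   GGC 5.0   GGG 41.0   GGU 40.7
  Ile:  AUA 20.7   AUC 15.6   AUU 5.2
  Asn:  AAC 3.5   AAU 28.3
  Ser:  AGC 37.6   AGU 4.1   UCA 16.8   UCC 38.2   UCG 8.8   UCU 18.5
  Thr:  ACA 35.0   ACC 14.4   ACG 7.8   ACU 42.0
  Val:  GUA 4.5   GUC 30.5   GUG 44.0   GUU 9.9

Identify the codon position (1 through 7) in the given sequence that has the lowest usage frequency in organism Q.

Codon 1 GUG (Val): 44.0 per 1000.
Codon 2 UCU (Ser): 18.5 per 1000.
Codon 3 GGC (Gly): 5.0 per 1000.
Codon 4 AUC (Ile): 15.6 per 1000.
Codon 5 AAU (Asn): 28.3 per 1000.
Codon 6 AAU (Asn): 28.3 per 1000.
Codon 7 ACU (Thr): 42.0 per 1000.
Lowest frequency is 5.0 at codon 3.

3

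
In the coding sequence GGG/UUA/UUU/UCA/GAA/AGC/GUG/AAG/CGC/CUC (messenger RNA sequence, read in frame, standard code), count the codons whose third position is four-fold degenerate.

Codon 1 GGG (Gly): third position 4-fold.
Codon 2 UUA (Leu): third position 2-fold.
Codon 3 UUU (Phe): third position 2-fold.
Codon 4 UCA (Ser): third position 4-fold.
Codon 5 GAA (Glu): third position 2-fold.
Codon 6 AGC (Ser): third position 2-fold.
Codon 7 GUG (Val): third position 4-fold.
Codon 8 AAG (Lys): third position 2-fold.
Codon 9 CGC (Arg): third position 4-fold.
Codon 10 CUC (Leu): third position 4-fold.
Four-fold degenerate third positions: 5.

5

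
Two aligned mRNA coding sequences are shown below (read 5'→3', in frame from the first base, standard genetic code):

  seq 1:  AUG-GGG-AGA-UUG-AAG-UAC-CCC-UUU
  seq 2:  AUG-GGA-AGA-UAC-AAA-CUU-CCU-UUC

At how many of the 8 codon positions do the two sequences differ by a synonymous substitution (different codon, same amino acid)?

Codon 1: AUG Met / AUG Met — identical.
Codon 2: GGG Gly / GGA Gly — synonymous.
Codon 3: AGA Arg / AGA Arg — identical.
Codon 4: UUG Leu / UAC Tyr — nonsynonymous.
Codon 5: AAG Lys / AAA Lys — synonymous.
Codon 6: UAC Tyr / CUU Leu — nonsynonymous.
Codon 7: CCC Pro / CCU Pro — synonymous.
Codon 8: UUU Phe / UUC Phe — synonymous.
Synonymous differences: 4.

4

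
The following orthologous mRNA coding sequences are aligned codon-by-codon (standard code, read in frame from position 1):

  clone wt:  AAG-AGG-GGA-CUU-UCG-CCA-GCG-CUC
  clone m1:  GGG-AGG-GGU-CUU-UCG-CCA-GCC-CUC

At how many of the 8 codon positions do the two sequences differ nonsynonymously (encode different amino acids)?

Codon 1: AAG Lys / GGG Gly — nonsynonymous.
Codon 2: AGG Arg / AGG Arg — identical.
Codon 3: GGA Gly / GGU Gly — synonymous.
Codon 4: CUU Leu / CUU Leu — identical.
Codon 5: UCG Ser / UCG Ser — identical.
Codon 6: CCA Pro / CCA Pro — identical.
Codon 7: GCG Ala / GCC Ala — synonymous.
Codon 8: CUC Leu / CUC Leu — identical.
Nonsynonymous differences: 1.

1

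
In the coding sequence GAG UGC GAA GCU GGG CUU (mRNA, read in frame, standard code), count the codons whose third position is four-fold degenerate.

3

Codon 1 GAG (Glu): third position 2-fold.
Codon 2 UGC (Cys): third position 2-fold.
Codon 3 GAA (Glu): third position 2-fold.
Codon 4 GCU (Ala): third position 4-fold.
Codon 5 GGG (Gly): third position 4-fold.
Codon 6 CUU (Leu): third position 4-fold.
Four-fold degenerate third positions: 3.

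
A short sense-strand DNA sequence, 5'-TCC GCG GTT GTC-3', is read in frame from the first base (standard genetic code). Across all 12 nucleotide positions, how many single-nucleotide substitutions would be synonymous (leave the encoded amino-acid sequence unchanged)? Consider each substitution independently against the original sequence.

12

Codon 1 (TCC, Ser): 3 synonymous substitutions.
Codon 2 (GCG, Ala): 3 synonymous substitutions.
Codon 3 (GTT, Val): 3 synonymous substitutions.
Codon 4 (GTC, Val): 3 synonymous substitutions.
Total: 3 + 3 + 3 + 3 = 12.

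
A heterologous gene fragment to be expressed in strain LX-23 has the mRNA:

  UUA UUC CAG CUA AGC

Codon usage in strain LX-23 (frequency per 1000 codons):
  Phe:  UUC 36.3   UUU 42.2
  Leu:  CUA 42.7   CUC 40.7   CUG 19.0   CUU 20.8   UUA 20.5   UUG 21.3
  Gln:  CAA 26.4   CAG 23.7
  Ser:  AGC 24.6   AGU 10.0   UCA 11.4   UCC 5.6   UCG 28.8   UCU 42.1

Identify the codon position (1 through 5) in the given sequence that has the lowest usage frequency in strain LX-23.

Codon 1 UUA (Leu): 20.5 per 1000.
Codon 2 UUC (Phe): 36.3 per 1000.
Codon 3 CAG (Gln): 23.7 per 1000.
Codon 4 CUA (Leu): 42.7 per 1000.
Codon 5 AGC (Ser): 24.6 per 1000.
Lowest frequency is 20.5 at codon 1.

1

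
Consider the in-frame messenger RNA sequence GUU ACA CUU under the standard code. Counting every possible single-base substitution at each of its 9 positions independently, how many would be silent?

Codon 1 (GUU, Val): 3 synonymous substitutions.
Codon 2 (ACA, Thr): 3 synonymous substitutions.
Codon 3 (CUU, Leu): 3 synonymous substitutions.
Total: 3 + 3 + 3 = 9.

9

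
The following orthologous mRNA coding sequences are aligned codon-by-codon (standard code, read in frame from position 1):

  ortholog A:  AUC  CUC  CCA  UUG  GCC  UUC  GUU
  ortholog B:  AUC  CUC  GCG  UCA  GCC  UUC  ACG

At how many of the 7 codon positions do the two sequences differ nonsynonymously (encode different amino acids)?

3

Codon 1: AUC Ile / AUC Ile — identical.
Codon 2: CUC Leu / CUC Leu — identical.
Codon 3: CCA Pro / GCG Ala — nonsynonymous.
Codon 4: UUG Leu / UCA Ser — nonsynonymous.
Codon 5: GCC Ala / GCC Ala — identical.
Codon 6: UUC Phe / UUC Phe — identical.
Codon 7: GUU Val / ACG Thr — nonsynonymous.
Nonsynonymous differences: 3.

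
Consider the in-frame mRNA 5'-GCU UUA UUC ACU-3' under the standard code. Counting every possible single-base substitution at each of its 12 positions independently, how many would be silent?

9

Codon 1 (GCU, Ala): 3 synonymous substitutions.
Codon 2 (UUA, Leu): 2 synonymous substitutions.
Codon 3 (UUC, Phe): 1 synonymous substitution.
Codon 4 (ACU, Thr): 3 synonymous substitutions.
Total: 3 + 2 + 1 + 3 = 9.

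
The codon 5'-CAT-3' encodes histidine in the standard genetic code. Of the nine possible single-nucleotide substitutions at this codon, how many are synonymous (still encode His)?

Position 1: none → 0 synonymous.
Position 2: none → 0 synonymous.
Position 3: CAC → 1 synonymous.
Total: 0 + 0 + 1 = 1.

1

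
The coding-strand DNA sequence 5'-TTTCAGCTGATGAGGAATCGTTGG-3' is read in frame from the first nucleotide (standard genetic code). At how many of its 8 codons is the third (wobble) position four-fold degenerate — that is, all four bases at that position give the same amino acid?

Codon 1 TTT (Phe): third position 2-fold.
Codon 2 CAG (Gln): third position 2-fold.
Codon 3 CTG (Leu): third position 4-fold.
Codon 4 ATG (Met): third position 1-fold.
Codon 5 AGG (Arg): third position 2-fold.
Codon 6 AAT (Asn): third position 2-fold.
Codon 7 CGT (Arg): third position 4-fold.
Codon 8 TGG (Trp): third position 1-fold.
Four-fold degenerate third positions: 2.

2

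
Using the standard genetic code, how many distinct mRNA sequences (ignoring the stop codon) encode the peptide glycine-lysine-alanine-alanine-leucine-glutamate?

Gly: 4 codons.
Lys: 2 codons.
Ala: 4 codons.
Ala: 4 codons.
Leu: 6 codons.
Glu: 2 codons.
4 × 2 × 4 × 4 × 6 × 2 = 1536.

1536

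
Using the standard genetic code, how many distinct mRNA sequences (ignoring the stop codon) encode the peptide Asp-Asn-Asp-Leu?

48

Asp: 2 codons.
Asn: 2 codons.
Asp: 2 codons.
Leu: 6 codons.
2 × 2 × 2 × 6 = 48.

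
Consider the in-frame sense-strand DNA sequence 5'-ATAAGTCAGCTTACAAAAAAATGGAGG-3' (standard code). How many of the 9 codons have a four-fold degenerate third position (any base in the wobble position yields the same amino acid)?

2

Codon 1 ATA (Ile): third position 3-fold.
Codon 2 AGT (Ser): third position 2-fold.
Codon 3 CAG (Gln): third position 2-fold.
Codon 4 CTT (Leu): third position 4-fold.
Codon 5 ACA (Thr): third position 4-fold.
Codon 6 AAA (Lys): third position 2-fold.
Codon 7 AAA (Lys): third position 2-fold.
Codon 8 TGG (Trp): third position 1-fold.
Codon 9 AGG (Arg): third position 2-fold.
Four-fold degenerate third positions: 2.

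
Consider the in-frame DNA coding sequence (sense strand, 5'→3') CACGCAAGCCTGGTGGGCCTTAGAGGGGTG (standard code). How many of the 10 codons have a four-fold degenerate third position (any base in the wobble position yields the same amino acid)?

Codon 1 CAC (His): third position 2-fold.
Codon 2 GCA (Ala): third position 4-fold.
Codon 3 AGC (Ser): third position 2-fold.
Codon 4 CTG (Leu): third position 4-fold.
Codon 5 GTG (Val): third position 4-fold.
Codon 6 GGC (Gly): third position 4-fold.
Codon 7 CTT (Leu): third position 4-fold.
Codon 8 AGA (Arg): third position 2-fold.
Codon 9 GGG (Gly): third position 4-fold.
Codon 10 GTG (Val): third position 4-fold.
Four-fold degenerate third positions: 7.

7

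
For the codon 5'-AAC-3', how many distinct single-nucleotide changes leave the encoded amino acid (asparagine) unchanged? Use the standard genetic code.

Position 1: none → 0 synonymous.
Position 2: none → 0 synonymous.
Position 3: AAT → 1 synonymous.
Total: 0 + 0 + 1 = 1.

1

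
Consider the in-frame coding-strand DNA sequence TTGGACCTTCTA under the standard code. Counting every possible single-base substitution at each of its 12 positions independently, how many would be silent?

Codon 1 (TTG, Leu): 2 synonymous substitutions.
Codon 2 (GAC, Asp): 1 synonymous substitution.
Codon 3 (CTT, Leu): 3 synonymous substitutions.
Codon 4 (CTA, Leu): 4 synonymous substitutions.
Total: 2 + 1 + 3 + 4 = 10.

10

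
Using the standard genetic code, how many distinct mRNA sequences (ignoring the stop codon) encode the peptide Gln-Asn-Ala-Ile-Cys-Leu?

Gln: 2 codons.
Asn: 2 codons.
Ala: 4 codons.
Ile: 3 codons.
Cys: 2 codons.
Leu: 6 codons.
2 × 2 × 4 × 3 × 2 × 6 = 576.

576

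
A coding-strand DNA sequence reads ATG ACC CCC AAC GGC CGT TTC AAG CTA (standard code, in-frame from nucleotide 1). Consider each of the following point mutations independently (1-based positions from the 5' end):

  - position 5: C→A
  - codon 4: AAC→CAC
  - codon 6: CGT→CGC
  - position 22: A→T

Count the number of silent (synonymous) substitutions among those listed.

Codon 2: ACC (Thr) → AAC (Asn) — missense.
Codon 4: AAC (Asn) → CAC (His) — missense.
Codon 6: CGT (Arg) → CGC (Arg) — synonymous.
Codon 8: AAG (Lys) → TAG (Stop) — nonsense.
Synonymous: 1 of 4.

1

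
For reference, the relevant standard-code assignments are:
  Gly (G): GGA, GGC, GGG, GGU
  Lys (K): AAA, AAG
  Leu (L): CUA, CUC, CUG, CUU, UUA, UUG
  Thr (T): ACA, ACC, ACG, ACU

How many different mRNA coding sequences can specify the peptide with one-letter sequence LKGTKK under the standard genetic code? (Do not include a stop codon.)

Leu: 6 codons.
Lys: 2 codons.
Gly: 4 codons.
Thr: 4 codons.
Lys: 2 codons.
Lys: 2 codons.
6 × 2 × 4 × 4 × 2 × 2 = 768.

768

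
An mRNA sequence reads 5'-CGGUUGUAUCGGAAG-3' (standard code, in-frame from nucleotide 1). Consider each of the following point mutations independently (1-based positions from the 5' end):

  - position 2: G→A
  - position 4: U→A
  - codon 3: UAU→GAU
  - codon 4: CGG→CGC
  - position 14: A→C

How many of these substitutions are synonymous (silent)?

1

Codon 1: CGG (Arg) → CAG (Gln) — missense.
Codon 2: UUG (Leu) → AUG (Met) — missense.
Codon 3: UAU (Tyr) → GAU (Asp) — missense.
Codon 4: CGG (Arg) → CGC (Arg) — synonymous.
Codon 5: AAG (Lys) → ACG (Thr) — missense.
Synonymous: 1 of 5.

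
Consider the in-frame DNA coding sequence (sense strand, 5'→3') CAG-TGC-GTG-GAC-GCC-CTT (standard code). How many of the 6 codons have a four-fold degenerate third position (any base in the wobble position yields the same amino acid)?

Codon 1 CAG (Gln): third position 2-fold.
Codon 2 TGC (Cys): third position 2-fold.
Codon 3 GTG (Val): third position 4-fold.
Codon 4 GAC (Asp): third position 2-fold.
Codon 5 GCC (Ala): third position 4-fold.
Codon 6 CTT (Leu): third position 4-fold.
Four-fold degenerate third positions: 3.

3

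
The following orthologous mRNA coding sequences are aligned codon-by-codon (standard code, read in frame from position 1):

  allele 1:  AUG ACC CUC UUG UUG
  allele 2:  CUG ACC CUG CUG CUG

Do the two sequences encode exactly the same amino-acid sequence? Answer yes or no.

no

Codon 1: AUG Met / CUG Leu — nonsynonymous.
Codon 2: ACC Thr / ACC Thr — identical.
Codon 3: CUC Leu / CUG Leu — synonymous.
Codon 4: UUG Leu / CUG Leu — synonymous.
Codon 5: UUG Leu / CUG Leu — synonymous.
Nonsynonymous differences: 1 → different protein.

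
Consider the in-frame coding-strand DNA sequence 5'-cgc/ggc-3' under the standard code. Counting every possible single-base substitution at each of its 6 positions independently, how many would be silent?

Codon 1 (CGC, Arg): 3 synonymous substitutions.
Codon 2 (GGC, Gly): 3 synonymous substitutions.
Total: 3 + 3 = 6.

6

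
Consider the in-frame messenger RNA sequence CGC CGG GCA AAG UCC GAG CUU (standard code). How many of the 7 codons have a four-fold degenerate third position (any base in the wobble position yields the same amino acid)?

5

Codon 1 CGC (Arg): third position 4-fold.
Codon 2 CGG (Arg): third position 4-fold.
Codon 3 GCA (Ala): third position 4-fold.
Codon 4 AAG (Lys): third position 2-fold.
Codon 5 UCC (Ser): third position 4-fold.
Codon 6 GAG (Glu): third position 2-fold.
Codon 7 CUU (Leu): third position 4-fold.
Four-fold degenerate third positions: 5.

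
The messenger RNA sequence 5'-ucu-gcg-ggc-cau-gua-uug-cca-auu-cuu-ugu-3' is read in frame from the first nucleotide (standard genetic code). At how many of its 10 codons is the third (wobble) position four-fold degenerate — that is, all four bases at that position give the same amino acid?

Codon 1 UCU (Ser): third position 4-fold.
Codon 2 GCG (Ala): third position 4-fold.
Codon 3 GGC (Gly): third position 4-fold.
Codon 4 CAU (His): third position 2-fold.
Codon 5 GUA (Val): third position 4-fold.
Codon 6 UUG (Leu): third position 2-fold.
Codon 7 CCA (Pro): third position 4-fold.
Codon 8 AUU (Ile): third position 3-fold.
Codon 9 CUU (Leu): third position 4-fold.
Codon 10 UGU (Cys): third position 2-fold.
Four-fold degenerate third positions: 6.

6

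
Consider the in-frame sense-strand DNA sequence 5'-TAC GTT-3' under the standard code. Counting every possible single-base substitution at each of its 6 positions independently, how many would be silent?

4

Codon 1 (TAC, Tyr): 1 synonymous substitution.
Codon 2 (GTT, Val): 3 synonymous substitutions.
Total: 1 + 3 = 4.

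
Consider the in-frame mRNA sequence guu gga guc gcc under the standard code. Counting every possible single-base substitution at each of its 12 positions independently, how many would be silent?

Codon 1 (GUU, Val): 3 synonymous substitutions.
Codon 2 (GGA, Gly): 3 synonymous substitutions.
Codon 3 (GUC, Val): 3 synonymous substitutions.
Codon 4 (GCC, Ala): 3 synonymous substitutions.
Total: 3 + 3 + 3 + 3 = 12.

12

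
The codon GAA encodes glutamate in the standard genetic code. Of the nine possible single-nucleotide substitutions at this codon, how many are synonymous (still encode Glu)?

1

Position 1: none → 0 synonymous.
Position 2: none → 0 synonymous.
Position 3: GAG → 1 synonymous.
Total: 0 + 0 + 1 = 1.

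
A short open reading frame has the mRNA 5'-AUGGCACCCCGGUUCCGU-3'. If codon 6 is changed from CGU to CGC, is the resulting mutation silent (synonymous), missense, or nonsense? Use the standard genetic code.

Position 18 falls in codon 6: CGU → Arg.
After the substitution the codon is CGC → Arg.
Both encode Arg, so the change is synonymous.

silent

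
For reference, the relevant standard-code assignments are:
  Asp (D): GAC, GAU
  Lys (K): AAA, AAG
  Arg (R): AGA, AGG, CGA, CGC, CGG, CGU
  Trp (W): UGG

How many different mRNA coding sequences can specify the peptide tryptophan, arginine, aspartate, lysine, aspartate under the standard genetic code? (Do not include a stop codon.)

48

Trp: 1 codon.
Arg: 6 codons.
Asp: 2 codons.
Lys: 2 codons.
Asp: 2 codons.
1 × 6 × 2 × 2 × 2 = 48.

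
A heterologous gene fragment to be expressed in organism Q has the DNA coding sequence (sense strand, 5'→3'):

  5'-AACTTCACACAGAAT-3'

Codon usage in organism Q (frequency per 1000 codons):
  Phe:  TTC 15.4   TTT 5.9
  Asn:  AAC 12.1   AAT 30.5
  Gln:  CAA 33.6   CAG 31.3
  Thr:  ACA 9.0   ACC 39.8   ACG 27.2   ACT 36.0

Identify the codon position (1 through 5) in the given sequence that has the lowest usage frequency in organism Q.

Codon 1 AAC (Asn): 12.1 per 1000.
Codon 2 TTC (Phe): 15.4 per 1000.
Codon 3 ACA (Thr): 9.0 per 1000.
Codon 4 CAG (Gln): 31.3 per 1000.
Codon 5 AAT (Asn): 30.5 per 1000.
Lowest frequency is 9.0 at codon 3.

3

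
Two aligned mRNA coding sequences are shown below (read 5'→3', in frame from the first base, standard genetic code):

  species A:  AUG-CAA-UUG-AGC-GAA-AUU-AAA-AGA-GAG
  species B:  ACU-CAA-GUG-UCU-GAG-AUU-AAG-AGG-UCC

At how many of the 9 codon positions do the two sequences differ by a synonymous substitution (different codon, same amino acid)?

Codon 1: AUG Met / ACU Thr — nonsynonymous.
Codon 2: CAA Gln / CAA Gln — identical.
Codon 3: UUG Leu / GUG Val — nonsynonymous.
Codon 4: AGC Ser / UCU Ser — synonymous.
Codon 5: GAA Glu / GAG Glu — synonymous.
Codon 6: AUU Ile / AUU Ile — identical.
Codon 7: AAA Lys / AAG Lys — synonymous.
Codon 8: AGA Arg / AGG Arg — synonymous.
Codon 9: GAG Glu / UCC Ser — nonsynonymous.
Synonymous differences: 4.

4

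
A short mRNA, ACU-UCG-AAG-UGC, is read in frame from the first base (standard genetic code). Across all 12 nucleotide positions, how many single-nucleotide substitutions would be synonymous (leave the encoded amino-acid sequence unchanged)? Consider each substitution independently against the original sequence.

8

Codon 1 (ACU, Thr): 3 synonymous substitutions.
Codon 2 (UCG, Ser): 3 synonymous substitutions.
Codon 3 (AAG, Lys): 1 synonymous substitution.
Codon 4 (UGC, Cys): 1 synonymous substitution.
Total: 3 + 3 + 1 + 1 = 8.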